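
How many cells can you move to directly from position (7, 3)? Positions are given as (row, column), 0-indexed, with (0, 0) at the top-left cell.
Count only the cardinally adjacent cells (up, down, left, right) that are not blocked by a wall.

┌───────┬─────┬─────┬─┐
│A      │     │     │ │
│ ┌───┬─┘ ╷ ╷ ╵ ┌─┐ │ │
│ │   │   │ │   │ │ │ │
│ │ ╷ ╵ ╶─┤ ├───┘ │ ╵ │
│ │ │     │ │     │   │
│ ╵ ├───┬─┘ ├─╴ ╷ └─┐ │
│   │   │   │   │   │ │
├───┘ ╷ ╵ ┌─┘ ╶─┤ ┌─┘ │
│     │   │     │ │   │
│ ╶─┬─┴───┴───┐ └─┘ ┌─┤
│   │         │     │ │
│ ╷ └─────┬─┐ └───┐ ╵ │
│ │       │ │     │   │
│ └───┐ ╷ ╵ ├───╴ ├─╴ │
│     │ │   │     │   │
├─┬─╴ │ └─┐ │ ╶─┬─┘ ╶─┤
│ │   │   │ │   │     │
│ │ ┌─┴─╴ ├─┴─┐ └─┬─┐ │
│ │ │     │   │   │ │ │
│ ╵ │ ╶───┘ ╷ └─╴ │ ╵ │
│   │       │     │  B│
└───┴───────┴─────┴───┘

Checking passable neighbors of (7, 3):
Neighbors: (6, 3), (8, 3)
Count: 2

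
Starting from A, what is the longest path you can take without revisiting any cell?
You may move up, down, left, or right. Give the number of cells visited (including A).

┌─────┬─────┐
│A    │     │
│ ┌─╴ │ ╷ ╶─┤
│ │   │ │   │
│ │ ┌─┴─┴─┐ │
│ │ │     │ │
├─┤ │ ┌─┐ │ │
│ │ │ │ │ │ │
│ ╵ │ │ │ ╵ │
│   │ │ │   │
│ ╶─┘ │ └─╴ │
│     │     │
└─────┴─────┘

Finding longest simple path using DFS:
Start: (0, 0)
Longest path visits 27 cells
Path: A → right → right → down → left → down → down → down → left → down → right → right → up → up → up → right → right → down → down → right → up → up → up → left → up → left → down

Solution:

┌─────┬─────┐
│A → ↓│↓ ↰  │
│ ┌─╴ │ ╷ ╶─┤
│ │↓ ↲│B│↑ ↰│
│ │ ┌─┴─┴─┐ │
│ │↓│↱ → ↓│↑│
├─┤ │ ┌─┐ │ │
│ │↓│↑│ │↓│↑│
│ ╵ │ │ │ ╵ │
│↓ ↲│↑│ │↳ ↑│
│ ╶─┘ │ └─╴ │
│↳ → ↑│     │
└─────┴─────┘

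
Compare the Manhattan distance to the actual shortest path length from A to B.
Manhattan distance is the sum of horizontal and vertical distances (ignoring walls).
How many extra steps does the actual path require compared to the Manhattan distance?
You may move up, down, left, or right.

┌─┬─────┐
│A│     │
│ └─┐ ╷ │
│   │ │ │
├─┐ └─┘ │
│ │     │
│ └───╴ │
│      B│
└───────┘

Manhattan distance: |3 - 0| + |3 - 0| = 6
Actual path length: 6
Extra steps: 6 - 6 = 0

Solution:

┌─┬─────┐
│A│     │
│ └─┐ ╷ │
│↳ ↓│ │ │
├─┐ └─┘ │
│ │↳ → ↓│
│ └───╴ │
│      B│
└───────┘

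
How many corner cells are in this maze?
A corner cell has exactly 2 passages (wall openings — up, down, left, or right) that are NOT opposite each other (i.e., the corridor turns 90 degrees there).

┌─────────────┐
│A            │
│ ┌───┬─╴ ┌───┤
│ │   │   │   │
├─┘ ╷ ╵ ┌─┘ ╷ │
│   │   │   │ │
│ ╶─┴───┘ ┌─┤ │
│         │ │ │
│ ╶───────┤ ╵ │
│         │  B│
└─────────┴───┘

Counting corner cells (2 non-opposite passages):
Total corners: 17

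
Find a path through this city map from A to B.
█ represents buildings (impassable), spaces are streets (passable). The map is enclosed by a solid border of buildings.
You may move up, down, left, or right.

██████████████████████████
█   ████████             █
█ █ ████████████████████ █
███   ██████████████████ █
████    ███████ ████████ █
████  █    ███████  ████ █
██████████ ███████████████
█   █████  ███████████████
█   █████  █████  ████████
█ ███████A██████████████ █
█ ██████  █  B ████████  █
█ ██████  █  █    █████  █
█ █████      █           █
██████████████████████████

Finding the shortest path from A to B:
Movement: cardinal only
Path length: 9 steps
Directions: down → down → down → right → right → up → up → right → right

Solution:

██████████████████████████
█   ████████             █
█ █ ████████████████████ █
███   ██████████████████ █
████    ███████ ████████ █
████  █    ███████  ████ █
██████████ ███████████████
█   █████  ███████████████
█   █████  █████  ████████
█ ███████A██████████████ █
█ ██████ ↓█↱→B ████████  █
█ ██████ ↓█↑ █    █████  █
█ █████  ↳→↑ █           █
██████████████████████████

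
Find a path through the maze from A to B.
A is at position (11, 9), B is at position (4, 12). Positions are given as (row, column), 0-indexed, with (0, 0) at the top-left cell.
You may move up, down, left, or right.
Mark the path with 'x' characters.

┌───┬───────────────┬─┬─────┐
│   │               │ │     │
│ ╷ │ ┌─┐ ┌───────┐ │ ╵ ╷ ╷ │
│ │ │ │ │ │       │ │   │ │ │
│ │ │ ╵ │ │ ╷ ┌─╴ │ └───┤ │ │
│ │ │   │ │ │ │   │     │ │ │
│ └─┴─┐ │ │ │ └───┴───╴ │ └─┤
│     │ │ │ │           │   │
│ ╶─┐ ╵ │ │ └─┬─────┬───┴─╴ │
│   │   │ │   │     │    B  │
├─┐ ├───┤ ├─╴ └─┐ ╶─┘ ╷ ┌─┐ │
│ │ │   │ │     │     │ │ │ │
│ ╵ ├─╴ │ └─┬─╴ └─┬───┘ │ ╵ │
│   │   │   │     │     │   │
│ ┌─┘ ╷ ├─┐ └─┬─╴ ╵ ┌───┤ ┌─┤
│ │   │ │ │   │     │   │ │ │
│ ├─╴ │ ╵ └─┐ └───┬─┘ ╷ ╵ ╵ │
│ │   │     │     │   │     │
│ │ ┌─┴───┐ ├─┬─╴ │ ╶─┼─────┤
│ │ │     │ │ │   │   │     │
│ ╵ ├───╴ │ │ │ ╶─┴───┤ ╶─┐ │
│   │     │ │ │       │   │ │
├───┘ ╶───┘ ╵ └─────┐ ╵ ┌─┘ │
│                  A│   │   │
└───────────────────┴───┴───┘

Finding the shortest path from (11, 9) to (4, 12):
Path length: 72 steps
Directions: left → left → left → left → up → up → up → left → left → up → up → left → down → down → left → down → down → left → up → up → up → up → right → up → up → left → up → right → right → down → right → up → up → left → up → up → right → right → right → right → right → right → right → down → down → right → right → down → left → left → left → left → left → up → up → left → down → down → down → right → down → right → down → right → down → right → up → right → right → up → up → right

Solution:

┌───┬───────────────┬─┬─────┐
│   │x x x x x x x x│ │     │
│ ╷ │ ┌─┐ ┌───────┐ │ ╵ ╷ ╷ │
│ │ │x│ │ │x x    │x│   │ │ │
│ │ │ ╵ │ │ ╷ ┌─╴ │ └───┤ │ │
│ │ │x x│ │x│x│   │x x x│ │ │
│ └─┴─┐ │ │ │ └───┴───╴ │ └─┤
│x x x│x│ │x│x x x x x x│   │
│ ╶─┐ ╵ │ │ └─┬─────┬───┴─╴ │
│x x│x x│ │x x│     │  x B  │
├─┐ ├───┤ ├─╴ └─┐ ╶─┘ ╷ ┌─┐ │
│ │x│   │ │  x x│     │x│ │ │
│ ╵ ├─╴ │ └─┬─╴ └─┬───┘ │ ╵ │
│x x│x x│   │  x x│x x x│   │
│ ┌─┘ ╷ ├─┐ └─┬─╴ ╵ ┌───┤ ┌─┤
│x│  x│x│ │   │  x x│   │ │ │
│ ├─╴ │ ╵ └─┐ └───┬─┘ ╷ ╵ ╵ │
│x│x x│x x x│     │   │     │
│ │ ┌─┴───┐ ├─┬─╴ │ ╶─┼─────┤
│x│x│     │x│ │   │   │     │
│ ╵ ├───╴ │ │ │ ╶─┴───┤ ╶─┐ │
│x x│     │x│ │       │   │ │
├───┘ ╶───┘ ╵ └─────┐ ╵ ┌─┘ │
│          x x x x A│   │   │
└───────────────────┴───┴───┘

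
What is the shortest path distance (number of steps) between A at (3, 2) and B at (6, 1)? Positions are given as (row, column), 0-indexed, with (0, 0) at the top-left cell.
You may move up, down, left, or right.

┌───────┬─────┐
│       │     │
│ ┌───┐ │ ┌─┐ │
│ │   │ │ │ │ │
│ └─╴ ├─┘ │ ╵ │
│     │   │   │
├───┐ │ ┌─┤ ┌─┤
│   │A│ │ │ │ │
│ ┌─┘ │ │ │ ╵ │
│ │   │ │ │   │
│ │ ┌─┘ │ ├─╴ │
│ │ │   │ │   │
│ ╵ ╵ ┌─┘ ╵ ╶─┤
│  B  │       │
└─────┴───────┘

Finding path from (3, 2) to (6, 1):
Path: (3,2) → (4,2) → (4,1) → (5,1) → (6,1)
Distance: 4 steps

Solution:

┌───────┬─────┐
│       │     │
│ ┌───┐ │ ┌─┐ │
│ │   │ │ │ │ │
│ └─╴ ├─┘ │ ╵ │
│     │   │   │
├───┐ │ ┌─┤ ┌─┤
│   │A│ │ │ │ │
│ ┌─┘ │ │ │ ╵ │
│ │↓ ↲│ │ │   │
│ │ ┌─┘ │ ├─╴ │
│ │↓│   │ │   │
│ ╵ ╵ ┌─┘ ╵ ╶─┤
│  B  │       │
└─────┴───────┘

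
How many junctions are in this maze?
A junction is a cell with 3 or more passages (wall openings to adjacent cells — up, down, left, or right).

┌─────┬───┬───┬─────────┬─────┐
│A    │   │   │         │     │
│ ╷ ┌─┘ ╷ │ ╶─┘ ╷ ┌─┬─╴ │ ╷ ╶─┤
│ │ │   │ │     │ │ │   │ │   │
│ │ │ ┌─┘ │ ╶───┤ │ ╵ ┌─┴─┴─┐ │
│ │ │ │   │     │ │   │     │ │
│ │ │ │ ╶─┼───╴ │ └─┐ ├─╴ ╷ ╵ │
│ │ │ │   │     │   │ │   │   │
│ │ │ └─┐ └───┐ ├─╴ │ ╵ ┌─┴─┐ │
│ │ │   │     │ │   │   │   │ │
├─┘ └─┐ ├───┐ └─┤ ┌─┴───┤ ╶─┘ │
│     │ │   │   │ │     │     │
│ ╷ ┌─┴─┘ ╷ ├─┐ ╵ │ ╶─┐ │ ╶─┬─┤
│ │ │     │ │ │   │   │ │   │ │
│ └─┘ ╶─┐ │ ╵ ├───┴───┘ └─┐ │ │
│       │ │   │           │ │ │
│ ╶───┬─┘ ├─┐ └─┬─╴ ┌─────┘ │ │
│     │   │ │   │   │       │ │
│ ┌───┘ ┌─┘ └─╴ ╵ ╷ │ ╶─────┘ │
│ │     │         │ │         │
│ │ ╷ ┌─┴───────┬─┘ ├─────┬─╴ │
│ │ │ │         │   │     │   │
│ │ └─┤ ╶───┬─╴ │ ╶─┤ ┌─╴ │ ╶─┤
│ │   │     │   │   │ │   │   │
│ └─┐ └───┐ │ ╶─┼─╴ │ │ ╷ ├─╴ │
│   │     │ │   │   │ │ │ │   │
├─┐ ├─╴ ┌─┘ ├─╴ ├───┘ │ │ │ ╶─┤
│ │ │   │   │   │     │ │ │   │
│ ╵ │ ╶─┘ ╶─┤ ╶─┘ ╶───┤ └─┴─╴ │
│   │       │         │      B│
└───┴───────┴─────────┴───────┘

Checking each cell for number of passages:

Junctions found (3+ passages):
  (0, 1): 3 passages
  (0, 8): 3 passages
  (0, 13): 3 passages
  (1, 5): 3 passages
  (2, 10): 3 passages
  (2, 12): 3 passages
  (3, 7): 3 passages
  (3, 14): 3 passages
  (5, 1): 4 passages
  (5, 12): 3 passages
  (6, 4): 3 passages
  (7, 0): 3 passages
  (7, 2): 3 passages
  (7, 6): 3 passages
  (7, 9): 3 passages
  (7, 11): 3 passages
  (8, 0): 3 passages
  (8, 9): 3 passages
  (9, 2): 3 passages
  (9, 5): 3 passages
  (9, 7): 3 passages
  (9, 14): 3 passages
  (11, 12): 3 passages
  (12, 3): 3 passages
  (14, 4): 3 passages
  (14, 8): 3 passages
Total junctions: 26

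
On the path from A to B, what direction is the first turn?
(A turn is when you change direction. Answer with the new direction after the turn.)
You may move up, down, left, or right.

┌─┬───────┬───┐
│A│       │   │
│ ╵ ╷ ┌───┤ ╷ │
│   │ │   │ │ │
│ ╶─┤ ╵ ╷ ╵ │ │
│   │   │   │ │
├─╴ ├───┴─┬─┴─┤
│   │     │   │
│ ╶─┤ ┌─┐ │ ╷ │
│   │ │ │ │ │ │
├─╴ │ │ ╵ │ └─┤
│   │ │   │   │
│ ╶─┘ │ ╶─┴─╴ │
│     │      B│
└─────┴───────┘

Directions: down, down, right, down, left, down, right, down, left, down, right, right, up, up, up, right, right, down, down, left, down, right, right, right
First turn direction: right

Solution:

┌─┬───────┬───┐
│A│       │   │
│ ╵ ╷ ┌───┤ ╷ │
│↓  │ │   │ │ │
│ ╶─┤ ╵ ╷ ╵ │ │
│↳ ↓│   │   │ │
├─╴ ├───┴─┬─┴─┤
│↓ ↲│↱ → ↓│   │
│ ╶─┤ ┌─┐ │ ╷ │
│↳ ↓│↑│ │↓│ │ │
├─╴ │ │ ╵ │ └─┤
│↓ ↲│↑│↓ ↲│   │
│ ╶─┘ │ ╶─┴─╴ │
│↳ → ↑│↳ → → B│
└─────┴───────┘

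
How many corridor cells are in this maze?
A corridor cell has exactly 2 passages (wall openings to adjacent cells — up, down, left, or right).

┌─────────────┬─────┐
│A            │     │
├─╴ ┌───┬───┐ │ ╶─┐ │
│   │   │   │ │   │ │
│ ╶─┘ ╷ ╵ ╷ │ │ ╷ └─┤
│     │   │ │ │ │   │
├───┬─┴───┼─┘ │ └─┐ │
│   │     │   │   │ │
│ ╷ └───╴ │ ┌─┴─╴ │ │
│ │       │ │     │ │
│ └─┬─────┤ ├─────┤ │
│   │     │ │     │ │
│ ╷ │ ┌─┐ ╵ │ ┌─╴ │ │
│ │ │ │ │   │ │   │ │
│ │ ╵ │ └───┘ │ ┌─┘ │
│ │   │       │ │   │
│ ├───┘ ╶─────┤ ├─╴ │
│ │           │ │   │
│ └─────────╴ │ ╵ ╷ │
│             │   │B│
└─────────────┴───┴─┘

Counting cells with exactly 2 passages:
Total corridor cells: 84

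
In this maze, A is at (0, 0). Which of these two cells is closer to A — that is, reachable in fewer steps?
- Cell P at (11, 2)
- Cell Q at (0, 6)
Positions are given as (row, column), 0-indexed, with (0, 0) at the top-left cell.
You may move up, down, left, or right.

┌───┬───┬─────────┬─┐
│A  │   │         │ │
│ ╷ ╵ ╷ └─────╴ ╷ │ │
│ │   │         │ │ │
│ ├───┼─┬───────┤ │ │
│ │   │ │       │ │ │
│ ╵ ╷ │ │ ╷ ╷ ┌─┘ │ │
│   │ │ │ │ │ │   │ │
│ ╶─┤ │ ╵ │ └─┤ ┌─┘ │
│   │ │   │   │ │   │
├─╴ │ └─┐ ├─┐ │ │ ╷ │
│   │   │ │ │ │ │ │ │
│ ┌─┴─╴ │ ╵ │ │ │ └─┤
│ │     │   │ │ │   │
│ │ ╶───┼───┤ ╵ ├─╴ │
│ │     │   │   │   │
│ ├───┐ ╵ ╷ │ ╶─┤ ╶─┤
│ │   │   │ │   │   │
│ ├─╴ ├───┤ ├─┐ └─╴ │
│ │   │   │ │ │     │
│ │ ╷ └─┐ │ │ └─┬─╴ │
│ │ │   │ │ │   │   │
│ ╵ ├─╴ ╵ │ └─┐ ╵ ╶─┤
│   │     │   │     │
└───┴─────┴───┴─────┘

Shortest path A → P at (11, 2): 21 steps
Shortest path A → Q at (0, 6): 12 steps

Q is closer (12 steps vs 21 steps).

Path to P:

┌───┬───┬─────────┬─┐
│A  │   │         │ │
│ ╷ ╵ ╷ └─────╴ ╷ │ │
│↓│   │         │ │ │
│ ├───┼─┬───────┤ │ │
│↓│   │ │       │ │ │
│ ╵ ╷ │ │ ╷ ╷ ┌─┘ │ │
│↓  │ │ │ │ │ │   │ │
│ ╶─┤ │ ╵ │ └─┤ ┌─┘ │
│↳ ↓│ │   │   │ │   │
├─╴ │ └─┐ ├─┐ │ │ ╷ │
│↓ ↲│   │ │ │ │ │ │ │
│ ┌─┴─╴ │ ╵ │ │ │ └─┤
│↓│     │   │ │ │   │
│ │ ╶───┼───┤ ╵ ├─╴ │
│↓│     │   │   │   │
│ ├───┐ ╵ ╷ │ ╶─┤ ╶─┤
│↓│   │   │ │   │   │
│ ├─╴ ├───┤ ├─┐ └─╴ │
│↓│↱ ↓│   │ │ │     │
│ │ ╷ └─┐ │ │ └─┬─╴ │
│↓│↑│↳ ↓│ │ │   │   │
│ ╵ ├─╴ ╵ │ └─┐ ╵ ╶─┤
│↳ ↑│P ↲  │   │     │
└───┴─────┴───┴─────┘

Path to Q:

┌───┬───┬─────────┬─┐
│A ↓│↱ ↓│    Q ↰  │ │
│ ╷ ╵ ╷ └─────╴ ╷ │ │
│ │↳ ↑│↳ → → → ↑│ │ │
│ ├───┼─┬───────┤ │ │
│ │   │ │       │ │ │
│ ╵ ╷ │ │ ╷ ╷ ┌─┘ │ │
│   │ │ │ │ │ │   │ │
│ ╶─┤ │ ╵ │ └─┤ ┌─┘ │
│   │ │   │   │ │   │
├─╴ │ └─┐ ├─┐ │ │ ╷ │
│   │   │ │ │ │ │ │ │
│ ┌─┴─╴ │ ╵ │ │ │ └─┤
│ │     │   │ │ │   │
│ │ ╶───┼───┤ ╵ ├─╴ │
│ │     │   │   │   │
│ ├───┐ ╵ ╷ │ ╶─┤ ╶─┤
│ │   │   │ │   │   │
│ ├─╴ ├───┤ ├─┐ └─╴ │
│ │   │   │ │ │     │
│ │ ╷ └─┐ │ │ └─┬─╴ │
│ │ │   │ │ │   │   │
│ ╵ ├─╴ ╵ │ └─┐ ╵ ╶─┤
│   │     │   │     │
└───┴─────┴───┴─────┘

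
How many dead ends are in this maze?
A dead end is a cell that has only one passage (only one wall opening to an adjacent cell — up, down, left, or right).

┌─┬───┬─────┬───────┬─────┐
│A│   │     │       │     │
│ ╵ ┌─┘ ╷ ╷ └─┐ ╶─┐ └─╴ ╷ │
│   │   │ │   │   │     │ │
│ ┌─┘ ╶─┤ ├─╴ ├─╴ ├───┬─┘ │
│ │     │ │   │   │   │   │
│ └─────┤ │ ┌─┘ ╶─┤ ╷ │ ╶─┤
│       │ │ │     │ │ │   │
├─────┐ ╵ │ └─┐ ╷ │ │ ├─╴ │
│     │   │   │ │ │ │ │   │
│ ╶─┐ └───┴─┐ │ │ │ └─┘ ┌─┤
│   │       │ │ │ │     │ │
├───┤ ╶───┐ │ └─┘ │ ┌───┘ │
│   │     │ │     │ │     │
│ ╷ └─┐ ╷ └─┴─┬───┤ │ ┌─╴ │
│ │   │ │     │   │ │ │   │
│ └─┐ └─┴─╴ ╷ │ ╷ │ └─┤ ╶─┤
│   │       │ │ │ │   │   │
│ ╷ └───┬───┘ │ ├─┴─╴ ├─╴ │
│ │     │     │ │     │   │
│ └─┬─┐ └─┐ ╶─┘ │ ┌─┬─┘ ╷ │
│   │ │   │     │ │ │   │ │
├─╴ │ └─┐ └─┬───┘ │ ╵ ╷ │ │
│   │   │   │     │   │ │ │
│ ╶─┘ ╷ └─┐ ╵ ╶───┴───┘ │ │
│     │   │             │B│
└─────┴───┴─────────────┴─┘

Checking each cell for number of passages:

Dead ends found at positions:
  (0, 0)
  (0, 2)
  (0, 6)
  (0, 10)
  (2, 1)
  (2, 3)
  (3, 6)
  (4, 10)
  (5, 1)
  (5, 7)
  (5, 12)
  (6, 5)
  (7, 3)
  (7, 10)
  (8, 8)
  (9, 4)
  (10, 2)
  (10, 9)
  (12, 4)
  (12, 12)
Total dead ends: 20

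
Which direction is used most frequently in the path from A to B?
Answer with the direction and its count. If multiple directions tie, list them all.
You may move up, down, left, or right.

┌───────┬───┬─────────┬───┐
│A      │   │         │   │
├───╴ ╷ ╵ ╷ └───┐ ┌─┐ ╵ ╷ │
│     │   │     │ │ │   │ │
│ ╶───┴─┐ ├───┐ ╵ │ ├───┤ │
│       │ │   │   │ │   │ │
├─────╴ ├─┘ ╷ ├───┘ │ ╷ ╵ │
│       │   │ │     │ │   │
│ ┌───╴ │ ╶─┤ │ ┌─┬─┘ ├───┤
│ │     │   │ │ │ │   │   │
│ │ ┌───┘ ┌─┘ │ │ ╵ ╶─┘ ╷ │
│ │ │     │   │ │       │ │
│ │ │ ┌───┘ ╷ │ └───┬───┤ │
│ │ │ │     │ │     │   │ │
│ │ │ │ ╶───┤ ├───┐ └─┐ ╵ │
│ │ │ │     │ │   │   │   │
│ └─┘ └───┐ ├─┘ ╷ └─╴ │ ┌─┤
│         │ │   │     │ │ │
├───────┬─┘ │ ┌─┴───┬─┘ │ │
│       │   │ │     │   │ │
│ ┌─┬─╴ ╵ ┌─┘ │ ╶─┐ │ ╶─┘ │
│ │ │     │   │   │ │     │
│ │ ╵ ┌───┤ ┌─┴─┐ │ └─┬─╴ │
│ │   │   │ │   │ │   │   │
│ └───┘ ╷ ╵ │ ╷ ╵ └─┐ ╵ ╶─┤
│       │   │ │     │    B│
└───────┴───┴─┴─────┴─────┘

Directions: right, right, right, down, right, up, right, down, right, right, down, right, up, up, right, right, down, right, up, right, down, down, down, left, up, left, down, down, left, down, right, right, up, right, down, down, down, left, down, down, left, down, right, right, down, left, down, right
Counts: {'right': 18, 'down': 18, 'up': 6, 'left': 6}
Most common: down and right (tied at 18 times each)

Solution:

┌───────┬───┬─────────┬───┐
│A → → ↓│↱ ↓│    ↱ → ↓│↱ ↓│
├───╴ ╷ ╵ ╷ └───┐ ┌─┐ ╵ ╷ │
│     │↳ ↑│↳ → ↓│↑│ │↳ ↑│↓│
│ ╶───┴─┐ ├───┐ ╵ │ ├───┤ │
│       │ │   │↳ ↑│ │↓ ↰│↓│
├─────╴ ├─┘ ╷ ├───┘ │ ╷ ╵ │
│       │   │ │     │↓│↑ ↲│
│ ┌───╴ │ ╶─┤ │ ┌─┬─┘ ├───┤
│ │     │   │ │ │ │↓ ↲│↱ ↓│
│ │ ┌───┘ ┌─┘ │ │ ╵ ╶─┘ ╷ │
│ │ │     │   │ │  ↳ → ↑│↓│
│ │ │ ┌───┘ ╷ │ └───┬───┤ │
│ │ │ │     │ │     │   │↓│
│ │ │ │ ╶───┤ ├───┐ └─┐ ╵ │
│ │ │ │     │ │   │   │↓ ↲│
│ └─┘ └───┐ ├─┘ ╷ └─╴ │ ┌─┤
│         │ │   │     │↓│ │
├───────┬─┘ │ ┌─┴───┬─┘ │ │
│       │   │ │     │↓ ↲│ │
│ ┌─┬─╴ ╵ ┌─┘ │ ╶─┐ │ ╶─┘ │
│ │ │     │   │   │ │↳ → ↓│
│ │ ╵ ┌───┤ ┌─┴─┐ │ └─┬─╴ │
│ │   │   │ │   │ │   │↓ ↲│
│ └───┘ ╷ ╵ │ ╷ ╵ └─┐ ╵ ╶─┤
│       │   │ │     │  ↳ B│
└───────┴───┴─┴─────┴─────┘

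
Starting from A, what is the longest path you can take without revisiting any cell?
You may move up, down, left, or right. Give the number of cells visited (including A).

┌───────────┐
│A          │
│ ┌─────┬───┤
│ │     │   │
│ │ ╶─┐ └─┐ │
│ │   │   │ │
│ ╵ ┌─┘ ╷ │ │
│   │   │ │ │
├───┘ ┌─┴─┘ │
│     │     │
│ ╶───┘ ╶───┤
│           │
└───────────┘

Finding longest simple path using DFS:
Start: (0, 0)
Longest path visits 26 cells
Path: A → down → down → down → right → up → up → right → right → down → down → left → down → left → left → down → right → right → right → up → right → right → up → up → up → left

Solution:

┌───────────┐
│A          │
│ ┌─────┬───┤
│↓│↱ → ↓│B ↰│
│ │ ╶─┐ └─┐ │
│↓│↑  │↓  │↑│
│ ╵ ┌─┘ ╷ │ │
│↳ ↑│↓ ↲│ │↑│
├───┘ ┌─┴─┘ │
│↓ ← ↲│↱ → ↑│
│ ╶───┘ ╶───┤
│↳ → → ↑    │
└───────────┘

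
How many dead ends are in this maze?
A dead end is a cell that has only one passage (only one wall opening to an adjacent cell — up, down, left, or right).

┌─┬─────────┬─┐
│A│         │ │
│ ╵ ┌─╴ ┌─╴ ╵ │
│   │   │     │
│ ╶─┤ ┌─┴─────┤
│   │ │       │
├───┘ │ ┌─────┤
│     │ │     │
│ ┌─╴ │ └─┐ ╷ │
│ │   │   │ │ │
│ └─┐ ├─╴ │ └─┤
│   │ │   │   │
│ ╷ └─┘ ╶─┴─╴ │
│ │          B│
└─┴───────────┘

Checking each cell for number of passages:

Dead ends found at positions:
  (0, 0)
  (0, 6)
  (1, 4)
  (2, 1)
  (2, 6)
  (3, 4)
  (4, 1)
  (4, 6)
  (5, 2)
  (6, 0)
Total dead ends: 10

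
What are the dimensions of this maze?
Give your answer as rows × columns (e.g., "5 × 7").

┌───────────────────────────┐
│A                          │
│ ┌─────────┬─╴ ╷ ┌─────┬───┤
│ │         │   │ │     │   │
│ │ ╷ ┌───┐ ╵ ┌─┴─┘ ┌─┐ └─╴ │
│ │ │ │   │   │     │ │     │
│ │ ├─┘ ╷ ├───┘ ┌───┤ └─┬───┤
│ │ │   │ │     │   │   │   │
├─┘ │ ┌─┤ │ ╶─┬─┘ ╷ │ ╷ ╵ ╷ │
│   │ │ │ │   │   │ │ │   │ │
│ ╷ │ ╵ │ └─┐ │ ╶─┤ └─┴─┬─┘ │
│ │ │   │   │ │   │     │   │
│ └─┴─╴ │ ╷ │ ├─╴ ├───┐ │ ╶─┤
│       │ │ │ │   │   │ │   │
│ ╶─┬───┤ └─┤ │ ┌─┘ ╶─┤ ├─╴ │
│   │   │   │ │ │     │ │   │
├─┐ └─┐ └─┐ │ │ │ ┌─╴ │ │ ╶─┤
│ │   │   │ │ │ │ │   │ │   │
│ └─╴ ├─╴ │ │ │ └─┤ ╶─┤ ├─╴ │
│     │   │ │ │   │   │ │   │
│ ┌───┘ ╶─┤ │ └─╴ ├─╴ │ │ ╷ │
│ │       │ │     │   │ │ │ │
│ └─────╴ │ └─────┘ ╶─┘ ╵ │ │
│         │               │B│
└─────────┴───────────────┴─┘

Counting the maze dimensions:
Rows (vertical): 12
Columns (horizontal): 14
Dimensions: 12 × 14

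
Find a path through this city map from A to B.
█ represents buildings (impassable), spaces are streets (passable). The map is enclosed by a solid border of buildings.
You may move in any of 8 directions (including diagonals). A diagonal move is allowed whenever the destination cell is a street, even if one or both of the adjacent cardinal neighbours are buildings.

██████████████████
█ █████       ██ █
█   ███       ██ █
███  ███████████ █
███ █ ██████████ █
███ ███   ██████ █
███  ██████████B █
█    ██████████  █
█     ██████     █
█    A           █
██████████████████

Finding the shortest path from A to B:
Movement: 8-directional
Path length: 11 steps
Directions: right → right → right → right → right → right → right → right → up-right → up-right → up

Solution:

██████████████████
█ █████       ██ █
█   ███       ██ █
███  ███████████ █
███ █ ██████████ █
███ ███   ██████ █
███  ██████████B █
█    ██████████↑ █
█     ██████  ↗  █
█    A→→→→→→→↗   █
██████████████████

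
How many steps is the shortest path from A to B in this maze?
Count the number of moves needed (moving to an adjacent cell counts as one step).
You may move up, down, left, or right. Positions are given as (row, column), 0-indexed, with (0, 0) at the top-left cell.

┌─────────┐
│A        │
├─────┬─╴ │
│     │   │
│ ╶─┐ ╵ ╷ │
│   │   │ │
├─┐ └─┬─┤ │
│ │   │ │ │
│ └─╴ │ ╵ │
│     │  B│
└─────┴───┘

Using BFS to find shortest path:
Start: (0, 0), End: (4, 4)
Path found:
(0,0) → (0,1) → (0,2) → (0,3) → (0,4) → (1,4) → (2,4) → (3,4) → (4,4)
Number of steps: 8

Solution:

┌─────────┐
│A → → → ↓│
├─────┬─╴ │
│     │  ↓│
│ ╶─┐ ╵ ╷ │
│   │   │↓│
├─┐ └─┬─┤ │
│ │   │ │↓│
│ └─╴ │ ╵ │
│     │  B│
└─────┴───┘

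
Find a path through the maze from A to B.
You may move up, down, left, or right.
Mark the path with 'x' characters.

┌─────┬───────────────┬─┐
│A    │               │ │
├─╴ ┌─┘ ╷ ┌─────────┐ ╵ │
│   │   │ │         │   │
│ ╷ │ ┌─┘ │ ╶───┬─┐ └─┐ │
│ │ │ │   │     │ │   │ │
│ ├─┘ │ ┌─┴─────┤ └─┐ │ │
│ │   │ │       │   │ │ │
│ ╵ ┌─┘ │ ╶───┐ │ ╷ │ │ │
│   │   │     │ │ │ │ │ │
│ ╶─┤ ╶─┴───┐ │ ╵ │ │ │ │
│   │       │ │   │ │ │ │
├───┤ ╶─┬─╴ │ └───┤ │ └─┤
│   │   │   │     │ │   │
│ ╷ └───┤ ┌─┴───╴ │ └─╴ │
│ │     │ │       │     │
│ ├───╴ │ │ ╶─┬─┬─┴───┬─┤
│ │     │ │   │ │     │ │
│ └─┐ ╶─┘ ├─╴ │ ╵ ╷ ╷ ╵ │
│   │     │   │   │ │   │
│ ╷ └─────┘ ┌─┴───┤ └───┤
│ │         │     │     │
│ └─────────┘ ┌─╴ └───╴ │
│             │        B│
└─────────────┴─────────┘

Finding the shortest path through the maze:
Path length: 56 steps
Directions: right → down → left → down → down → down → right → up → right → up → up → right → up → right → down → down → left → down → down → left → down → right → right → right → down → left → down → down → down → left → left → up → right → up → left → left → up → left → down → down → down → down → down → right → right → right → right → right → right → up → right → right → down → right → right → right

Solution:

┌─────┬───────────────┬─┐
│A x  │x x            │ │
├─╴ ┌─┘ ╷ ┌─────────┐ ╵ │
│x x│x x│x│         │   │
│ ╷ │ ┌─┘ │ ╶───┬─┐ └─┐ │
│x│ │x│x x│     │ │   │ │
│ ├─┘ │ ┌─┴─────┤ └─┐ │ │
│x│x x│x│       │   │ │ │
│ ╵ ┌─┘ │ ╶───┐ │ ╷ │ │ │
│x x│x x│     │ │ │ │ │ │
│ ╶─┤ ╶─┴───┐ │ ╵ │ │ │ │
│   │x x x x│ │   │ │ │ │
├───┤ ╶─┬─╴ │ └───┤ │ └─┤
│x x│   │x x│     │ │   │
│ ╷ └───┤ ┌─┴───╴ │ └─╴ │
│x│x x x│x│       │     │
│ ├───╴ │ │ ╶─┬─┬─┴───┬─┤
│x│  x x│x│   │ │     │ │
│ └─┐ ╶─┘ ├─╴ │ ╵ ╷ ╷ ╵ │
│x  │x x x│   │   │ │   │
│ ╷ └─────┘ ┌─┴───┤ └───┤
│x│         │x x x│     │
│ └─────────┘ ┌─╴ └───╴ │
│x x x x x x x│  x x x B│
└─────────────┴─────────┘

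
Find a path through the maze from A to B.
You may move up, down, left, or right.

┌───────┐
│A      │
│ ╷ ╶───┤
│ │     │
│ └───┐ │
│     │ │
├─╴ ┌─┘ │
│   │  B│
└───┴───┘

Finding the shortest path through the maze:
Path length: 6 steps
Directions: right → down → right → right → down → down

Solution:

┌───────┐
│A ↓    │
│ ╷ ╶───┤
│ │↳ → ↓│
│ └───┐ │
│     │↓│
├─╴ ┌─┘ │
│   │  B│
└───┴───┘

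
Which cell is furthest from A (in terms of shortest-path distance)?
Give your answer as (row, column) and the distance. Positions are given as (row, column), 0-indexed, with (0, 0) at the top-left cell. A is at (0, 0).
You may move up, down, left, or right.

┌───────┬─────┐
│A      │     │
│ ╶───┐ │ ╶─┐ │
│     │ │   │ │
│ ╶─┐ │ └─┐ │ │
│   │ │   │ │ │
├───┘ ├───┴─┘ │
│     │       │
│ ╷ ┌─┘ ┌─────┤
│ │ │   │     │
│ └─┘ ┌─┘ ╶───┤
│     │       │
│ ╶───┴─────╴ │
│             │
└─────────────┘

Computing BFS distances from A to all cells:
Furthest cell: (2, 5)
Distance: 25 steps

Path from A to the furthest cell:

┌───────┬─────┐
│A      │↓ ← ↰│
│ ╶───┐ │ ╶─┐ │
│↳ → ↓│ │↳ ↓│↑│
│ ╶─┐ │ └─┐ │ │
│   │↓│   │B│↑│
├───┘ ├───┴─┘ │
│↓ ← ↲│↱ → → ↑│
│ ╷ ┌─┘ ┌─────┤
│↓│ │↱ ↑│     │
│ └─┘ ┌─┘ ╶───┤
│↳ → ↑│       │
│ ╶───┴─────╴ │
│             │
└─────────────┘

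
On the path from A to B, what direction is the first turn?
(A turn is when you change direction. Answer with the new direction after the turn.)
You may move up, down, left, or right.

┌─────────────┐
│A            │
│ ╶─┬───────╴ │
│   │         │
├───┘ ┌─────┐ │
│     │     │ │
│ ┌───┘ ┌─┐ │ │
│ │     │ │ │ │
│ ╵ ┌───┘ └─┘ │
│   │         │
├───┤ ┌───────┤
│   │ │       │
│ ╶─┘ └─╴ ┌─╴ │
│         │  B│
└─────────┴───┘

Directions: right, right, right, right, right, right, down, down, down, down, left, left, left, left, down, down, right, right, up, right, right, down
First turn direction: down

Solution:

┌─────────────┐
│A → → → → → ↓│
│ ╶─┬───────╴ │
│   │        ↓│
├───┘ ┌─────┐ │
│     │     │↓│
│ ┌───┘ ┌─┐ │ │
│ │     │ │ │↓│
│ ╵ ┌───┘ └─┘ │
│   │↓ ← ← ← ↲│
├───┤ ┌───────┤
│   │↓│  ↱ → ↓│
│ ╶─┘ └─╴ ┌─╴ │
│    ↳ → ↑│  B│
└─────────┴───┘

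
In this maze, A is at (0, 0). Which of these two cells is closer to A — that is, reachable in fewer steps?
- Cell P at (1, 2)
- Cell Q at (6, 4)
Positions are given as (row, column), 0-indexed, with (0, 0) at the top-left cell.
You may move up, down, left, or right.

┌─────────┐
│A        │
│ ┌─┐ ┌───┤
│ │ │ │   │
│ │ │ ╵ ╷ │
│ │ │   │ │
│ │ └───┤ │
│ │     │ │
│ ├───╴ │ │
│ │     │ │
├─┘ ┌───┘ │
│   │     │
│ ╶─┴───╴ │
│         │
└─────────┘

Shortest path A → P at (1, 2): 3 steps
Shortest path A → Q at (6, 4): 12 steps

P is closer (3 steps vs 12 steps).

Path to P:

┌─────────┐
│A → ↓    │
│ ┌─┐ ┌───┤
│ │ │P│   │
│ │ │ ╵ ╷ │
│ │ │   │ │
│ │ └───┤ │
│ │     │ │
│ ├───╴ │ │
│ │     │ │
├─┘ ┌───┘ │
│   │     │
│ ╶─┴───╴ │
│         │
└─────────┘

Path to Q:

┌─────────┐
│A → ↓    │
│ ┌─┐ ┌───┤
│ │ │↓│↱ ↓│
│ │ │ ╵ ╷ │
│ │ │↳ ↑│↓│
│ │ └───┤ │
│ │     │↓│
│ ├───╴ │ │
│ │     │↓│
├─┘ ┌───┘ │
│   │    ↓│
│ ╶─┴───╴ │
│        Q│
└─────────┘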